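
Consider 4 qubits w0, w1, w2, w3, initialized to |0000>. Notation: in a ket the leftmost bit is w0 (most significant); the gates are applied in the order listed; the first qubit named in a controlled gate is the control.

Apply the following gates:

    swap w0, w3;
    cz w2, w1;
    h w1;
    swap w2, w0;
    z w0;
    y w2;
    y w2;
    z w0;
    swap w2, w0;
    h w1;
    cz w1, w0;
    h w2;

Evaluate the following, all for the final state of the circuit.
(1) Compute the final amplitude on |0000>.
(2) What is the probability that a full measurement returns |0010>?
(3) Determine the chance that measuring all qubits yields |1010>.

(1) |0000> carries amplitude sqrt(2)/2 in the final state.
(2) The probability of measuring |0010> is 1/2.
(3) The probability of measuring |1010> is 0.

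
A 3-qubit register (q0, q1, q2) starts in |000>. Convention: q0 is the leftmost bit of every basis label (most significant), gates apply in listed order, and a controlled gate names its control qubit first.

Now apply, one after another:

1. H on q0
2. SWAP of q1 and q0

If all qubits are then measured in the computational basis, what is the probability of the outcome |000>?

The probability of measuring |000> is 1/2.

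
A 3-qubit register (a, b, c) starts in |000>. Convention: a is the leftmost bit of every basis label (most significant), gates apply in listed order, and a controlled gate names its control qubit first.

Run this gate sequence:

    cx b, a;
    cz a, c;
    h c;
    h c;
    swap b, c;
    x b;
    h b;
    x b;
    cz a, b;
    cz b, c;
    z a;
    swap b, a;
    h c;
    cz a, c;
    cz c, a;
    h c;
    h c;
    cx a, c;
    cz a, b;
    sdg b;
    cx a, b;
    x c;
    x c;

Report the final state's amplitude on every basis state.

After the circuit, the state carries amplitude -1/2 on |000>, -1/2 on |001>, 0 on |010>, 0 on |011>, 0 on |100>, 0 on |101>, 1/2 on |110>, 1/2 on |111>.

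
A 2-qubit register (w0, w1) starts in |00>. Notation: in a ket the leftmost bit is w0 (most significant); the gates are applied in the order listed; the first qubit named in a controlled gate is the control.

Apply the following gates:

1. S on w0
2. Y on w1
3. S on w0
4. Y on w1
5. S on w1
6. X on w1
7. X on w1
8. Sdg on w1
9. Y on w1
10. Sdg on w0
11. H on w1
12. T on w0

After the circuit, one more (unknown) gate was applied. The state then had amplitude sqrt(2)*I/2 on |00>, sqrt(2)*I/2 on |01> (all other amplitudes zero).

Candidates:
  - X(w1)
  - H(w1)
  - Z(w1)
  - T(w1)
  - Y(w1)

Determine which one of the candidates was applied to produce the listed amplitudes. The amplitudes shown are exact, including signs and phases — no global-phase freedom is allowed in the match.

It was Z(w1) that produced the state shown. Key observation: the block from step 3 through step 10 cancels to the identity and can be dropped.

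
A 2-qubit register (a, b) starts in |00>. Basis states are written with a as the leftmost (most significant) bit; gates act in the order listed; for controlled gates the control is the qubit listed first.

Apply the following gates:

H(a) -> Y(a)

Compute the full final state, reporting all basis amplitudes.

After the circuit, the state carries amplitude -sqrt(2)*I/2 on |00>, 0 on |01>, sqrt(2)*I/2 on |10>, 0 on |11>.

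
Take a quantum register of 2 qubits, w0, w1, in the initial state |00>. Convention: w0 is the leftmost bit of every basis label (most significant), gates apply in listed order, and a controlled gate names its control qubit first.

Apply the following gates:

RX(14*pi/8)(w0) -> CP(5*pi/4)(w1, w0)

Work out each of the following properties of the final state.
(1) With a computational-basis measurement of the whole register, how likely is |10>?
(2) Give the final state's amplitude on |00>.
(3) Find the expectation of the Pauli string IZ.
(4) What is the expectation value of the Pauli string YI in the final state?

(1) The probability of measuring |10> is 1/2 - sqrt(2)/4.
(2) The amplitude on |00> is -sqrt(sqrt(2) + 2)/2.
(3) The expectation value of IZ is 1.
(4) The observable YI averages to sqrt(2)/2.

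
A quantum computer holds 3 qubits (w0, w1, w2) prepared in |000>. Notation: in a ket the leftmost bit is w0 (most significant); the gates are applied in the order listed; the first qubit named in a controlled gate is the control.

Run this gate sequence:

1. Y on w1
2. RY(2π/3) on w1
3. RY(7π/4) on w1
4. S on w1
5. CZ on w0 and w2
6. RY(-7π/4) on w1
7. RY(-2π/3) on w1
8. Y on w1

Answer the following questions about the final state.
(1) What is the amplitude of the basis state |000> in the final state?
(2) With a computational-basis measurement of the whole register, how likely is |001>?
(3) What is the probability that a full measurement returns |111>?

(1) The amplitude on |000> is (1 - I)*(-sqrt(6) + sqrt(2) + 4*I)/8.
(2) The probability of measuring |001> is 0.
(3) The probability of measuring |111> is 0.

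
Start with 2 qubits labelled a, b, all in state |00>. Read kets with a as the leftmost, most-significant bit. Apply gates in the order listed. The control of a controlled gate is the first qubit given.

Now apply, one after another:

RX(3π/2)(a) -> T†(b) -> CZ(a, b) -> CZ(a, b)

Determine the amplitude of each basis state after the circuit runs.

The resulting statevector has amplitude -sqrt(2)/2 on |00>, 0 on |01>, -sqrt(2)*I/2 on |10>, 0 on |11>.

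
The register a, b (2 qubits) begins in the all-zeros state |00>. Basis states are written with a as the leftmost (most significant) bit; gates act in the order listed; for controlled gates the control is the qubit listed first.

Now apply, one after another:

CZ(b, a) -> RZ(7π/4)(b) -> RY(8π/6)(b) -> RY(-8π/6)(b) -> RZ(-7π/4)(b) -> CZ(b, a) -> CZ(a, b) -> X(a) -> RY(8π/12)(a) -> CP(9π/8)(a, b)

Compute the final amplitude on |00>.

The final state's coefficient on |00> equals -sqrt(3)/2. Key observation: gates 2-5 undo each other exactly, leaving only the rest of the circuit to track.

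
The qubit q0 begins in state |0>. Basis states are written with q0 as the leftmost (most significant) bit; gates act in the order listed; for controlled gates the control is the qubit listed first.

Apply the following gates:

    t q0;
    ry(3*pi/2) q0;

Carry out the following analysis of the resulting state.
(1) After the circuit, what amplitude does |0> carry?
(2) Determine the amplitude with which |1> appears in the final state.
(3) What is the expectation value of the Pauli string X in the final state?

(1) The final state's coefficient on |0> equals -sqrt(2)/2.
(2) The amplitude on |1> is sqrt(2)/2.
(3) The expectation value of X is -1.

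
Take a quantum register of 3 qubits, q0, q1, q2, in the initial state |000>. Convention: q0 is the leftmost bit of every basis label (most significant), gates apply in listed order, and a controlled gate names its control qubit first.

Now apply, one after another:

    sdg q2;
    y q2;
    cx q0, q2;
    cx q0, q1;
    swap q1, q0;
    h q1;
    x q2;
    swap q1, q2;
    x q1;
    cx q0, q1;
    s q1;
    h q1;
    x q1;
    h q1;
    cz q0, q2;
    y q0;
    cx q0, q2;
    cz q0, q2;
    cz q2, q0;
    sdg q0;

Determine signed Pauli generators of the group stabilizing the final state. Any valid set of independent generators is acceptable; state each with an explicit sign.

The stabilizer group can be generated by +IIX, -ZII, -IZI, among other valid generating sets.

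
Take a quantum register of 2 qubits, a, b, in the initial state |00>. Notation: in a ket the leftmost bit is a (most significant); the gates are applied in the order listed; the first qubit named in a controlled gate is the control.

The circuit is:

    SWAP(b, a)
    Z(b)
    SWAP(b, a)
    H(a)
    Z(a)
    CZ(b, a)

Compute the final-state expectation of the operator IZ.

In the final state, IZ has expectation 1.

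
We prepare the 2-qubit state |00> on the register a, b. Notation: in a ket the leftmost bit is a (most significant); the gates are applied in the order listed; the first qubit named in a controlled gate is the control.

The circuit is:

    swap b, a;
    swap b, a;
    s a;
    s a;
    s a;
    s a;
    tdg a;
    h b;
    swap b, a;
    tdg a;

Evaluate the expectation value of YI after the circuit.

The observable YI averages to -sqrt(2)/2. Key observation: the block from step 3 through step 6 cancels to the identity and can be dropped.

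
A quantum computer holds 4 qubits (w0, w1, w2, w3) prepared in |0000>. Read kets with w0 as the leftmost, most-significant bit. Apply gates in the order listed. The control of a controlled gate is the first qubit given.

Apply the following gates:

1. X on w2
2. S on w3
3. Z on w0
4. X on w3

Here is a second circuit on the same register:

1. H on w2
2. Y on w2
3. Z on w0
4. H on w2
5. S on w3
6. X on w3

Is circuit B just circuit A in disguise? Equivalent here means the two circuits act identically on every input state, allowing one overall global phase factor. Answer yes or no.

No, they are not equivalent — no single phase factor reconciles the two unitaries.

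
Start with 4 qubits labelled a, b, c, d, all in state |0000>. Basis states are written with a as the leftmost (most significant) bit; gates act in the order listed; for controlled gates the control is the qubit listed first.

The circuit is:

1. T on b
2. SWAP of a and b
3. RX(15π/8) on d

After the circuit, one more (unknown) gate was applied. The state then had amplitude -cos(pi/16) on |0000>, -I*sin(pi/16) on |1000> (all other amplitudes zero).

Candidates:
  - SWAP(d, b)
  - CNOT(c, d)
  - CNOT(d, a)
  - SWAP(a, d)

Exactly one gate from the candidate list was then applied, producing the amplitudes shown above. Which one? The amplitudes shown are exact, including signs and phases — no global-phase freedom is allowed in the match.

It was SWAP(a, d) that produced the state shown.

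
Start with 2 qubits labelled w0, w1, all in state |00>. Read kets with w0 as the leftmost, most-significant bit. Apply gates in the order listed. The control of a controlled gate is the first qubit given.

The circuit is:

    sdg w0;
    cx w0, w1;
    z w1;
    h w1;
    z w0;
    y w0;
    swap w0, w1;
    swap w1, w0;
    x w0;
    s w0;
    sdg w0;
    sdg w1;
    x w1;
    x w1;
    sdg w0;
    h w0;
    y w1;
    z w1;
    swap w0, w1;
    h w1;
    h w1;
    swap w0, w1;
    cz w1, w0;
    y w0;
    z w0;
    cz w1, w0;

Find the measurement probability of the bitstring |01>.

The probability of measuring |01> is 1/4. Key observation: the block from step 19 through step 22 cancels to the identity and can be dropped.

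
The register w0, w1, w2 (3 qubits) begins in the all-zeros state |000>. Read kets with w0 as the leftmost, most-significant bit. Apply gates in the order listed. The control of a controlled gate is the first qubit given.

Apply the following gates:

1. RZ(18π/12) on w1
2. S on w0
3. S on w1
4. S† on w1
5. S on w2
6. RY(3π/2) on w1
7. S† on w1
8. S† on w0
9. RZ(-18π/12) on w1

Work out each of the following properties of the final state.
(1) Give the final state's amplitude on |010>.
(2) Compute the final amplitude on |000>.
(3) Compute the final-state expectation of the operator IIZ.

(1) The final state's coefficient on |010> equals sqrt(2)/2.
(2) The amplitude on |000> is -sqrt(2)/2.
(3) In the final state, IIZ has expectation 1.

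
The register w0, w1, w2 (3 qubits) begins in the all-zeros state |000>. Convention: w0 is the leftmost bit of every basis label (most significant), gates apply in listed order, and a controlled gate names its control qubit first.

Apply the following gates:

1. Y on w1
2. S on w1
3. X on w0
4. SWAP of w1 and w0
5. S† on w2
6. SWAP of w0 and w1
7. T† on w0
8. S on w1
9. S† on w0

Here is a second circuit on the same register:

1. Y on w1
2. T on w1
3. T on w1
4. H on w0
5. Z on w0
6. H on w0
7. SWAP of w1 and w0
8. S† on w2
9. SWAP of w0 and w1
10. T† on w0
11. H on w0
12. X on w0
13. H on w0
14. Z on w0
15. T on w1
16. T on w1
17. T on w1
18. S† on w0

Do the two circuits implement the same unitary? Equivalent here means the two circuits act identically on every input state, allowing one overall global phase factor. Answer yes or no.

No, they are not equivalent — no single phase factor reconciles the two unitaries.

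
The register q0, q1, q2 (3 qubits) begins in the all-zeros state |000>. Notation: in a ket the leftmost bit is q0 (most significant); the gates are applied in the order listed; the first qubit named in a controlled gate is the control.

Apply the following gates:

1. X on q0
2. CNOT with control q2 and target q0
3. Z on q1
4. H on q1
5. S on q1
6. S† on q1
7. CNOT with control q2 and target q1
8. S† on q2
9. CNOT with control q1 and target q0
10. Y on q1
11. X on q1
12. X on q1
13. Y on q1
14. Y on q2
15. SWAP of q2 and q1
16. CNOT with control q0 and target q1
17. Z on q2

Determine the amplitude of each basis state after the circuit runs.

The resulting statevector has amplitude -sqrt(2)*I/2 on |011>, sqrt(2)*I/2 on |100>, and 0 on every other basis state. Key observation: steps 10-13 multiply out to the identity, so the circuit reduces to the remaining gates.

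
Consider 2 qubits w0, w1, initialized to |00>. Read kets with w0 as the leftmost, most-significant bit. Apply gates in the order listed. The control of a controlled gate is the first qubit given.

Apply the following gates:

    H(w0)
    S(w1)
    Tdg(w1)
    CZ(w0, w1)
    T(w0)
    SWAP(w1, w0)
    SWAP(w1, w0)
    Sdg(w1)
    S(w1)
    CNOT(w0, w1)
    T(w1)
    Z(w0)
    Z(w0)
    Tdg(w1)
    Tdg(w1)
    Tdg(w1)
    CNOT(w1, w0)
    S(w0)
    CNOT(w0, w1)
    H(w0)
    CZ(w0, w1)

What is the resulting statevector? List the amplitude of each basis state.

The final amplitudes are 1/2 on |00>, -exp(3*I*pi/4)/2 on |01>, 1/2 on |10>, exp(3*I*pi/4)/2 on |11>. Key observation: gates 11-14 undo each other exactly, leaving only the rest of the circuit to track.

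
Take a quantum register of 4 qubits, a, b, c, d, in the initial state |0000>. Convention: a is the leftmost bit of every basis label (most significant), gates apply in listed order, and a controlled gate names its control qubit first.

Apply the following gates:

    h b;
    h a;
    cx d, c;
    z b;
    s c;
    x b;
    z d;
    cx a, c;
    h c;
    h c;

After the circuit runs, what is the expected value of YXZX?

The observable YXZX averages to 0.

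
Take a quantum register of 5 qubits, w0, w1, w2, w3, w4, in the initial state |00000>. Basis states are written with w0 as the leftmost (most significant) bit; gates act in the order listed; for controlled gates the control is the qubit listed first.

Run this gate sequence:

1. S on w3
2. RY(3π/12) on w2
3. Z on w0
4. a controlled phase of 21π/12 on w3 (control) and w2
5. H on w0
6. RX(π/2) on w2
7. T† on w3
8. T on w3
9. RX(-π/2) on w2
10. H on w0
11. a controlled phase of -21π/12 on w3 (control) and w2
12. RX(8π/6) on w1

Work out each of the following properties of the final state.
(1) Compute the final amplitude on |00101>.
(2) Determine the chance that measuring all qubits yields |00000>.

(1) The final state's coefficient on |00101> equals 0. Key observation: steps 4-11 multiply out to the identity, so the circuit reduces to the remaining gates.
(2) Outcome |00000> occurs with probability sqrt(2)/16 + 1/8.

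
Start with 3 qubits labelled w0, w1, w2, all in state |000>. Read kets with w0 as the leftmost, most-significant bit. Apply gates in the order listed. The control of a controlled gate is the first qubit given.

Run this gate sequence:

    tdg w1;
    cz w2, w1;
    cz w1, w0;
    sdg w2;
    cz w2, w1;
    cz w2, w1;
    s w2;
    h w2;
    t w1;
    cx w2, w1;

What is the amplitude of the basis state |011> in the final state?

The final state's coefficient on |011> equals sqrt(2)/2.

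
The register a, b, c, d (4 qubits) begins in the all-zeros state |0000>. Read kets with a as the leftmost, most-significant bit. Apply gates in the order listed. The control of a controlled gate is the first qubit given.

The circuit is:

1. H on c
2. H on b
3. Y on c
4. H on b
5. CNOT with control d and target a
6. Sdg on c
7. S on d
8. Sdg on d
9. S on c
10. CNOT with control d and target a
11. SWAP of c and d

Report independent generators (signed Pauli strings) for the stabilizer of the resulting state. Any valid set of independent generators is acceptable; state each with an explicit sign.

The final state is stabilized by the group generated by -IIIX, +ZIII, +IZII, +IIZI; other independent generating sets are equally valid. Key observation: gates 5-10 undo each other exactly, leaving only the rest of the circuit to track.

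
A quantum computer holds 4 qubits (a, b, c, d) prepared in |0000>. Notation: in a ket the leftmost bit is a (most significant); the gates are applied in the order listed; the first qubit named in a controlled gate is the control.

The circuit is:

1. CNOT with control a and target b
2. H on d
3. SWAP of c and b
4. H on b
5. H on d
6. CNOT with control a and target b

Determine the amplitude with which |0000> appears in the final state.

The amplitude on |0000> is sqrt(2)/2.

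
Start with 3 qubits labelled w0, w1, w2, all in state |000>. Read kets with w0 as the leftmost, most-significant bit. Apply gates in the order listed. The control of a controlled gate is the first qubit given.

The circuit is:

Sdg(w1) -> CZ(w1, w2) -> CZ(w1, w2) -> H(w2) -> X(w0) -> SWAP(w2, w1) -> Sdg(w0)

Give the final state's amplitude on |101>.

|101> carries amplitude 0 in the final state. Key observation: the block from step 2 through step 3 cancels to the identity and can be dropped.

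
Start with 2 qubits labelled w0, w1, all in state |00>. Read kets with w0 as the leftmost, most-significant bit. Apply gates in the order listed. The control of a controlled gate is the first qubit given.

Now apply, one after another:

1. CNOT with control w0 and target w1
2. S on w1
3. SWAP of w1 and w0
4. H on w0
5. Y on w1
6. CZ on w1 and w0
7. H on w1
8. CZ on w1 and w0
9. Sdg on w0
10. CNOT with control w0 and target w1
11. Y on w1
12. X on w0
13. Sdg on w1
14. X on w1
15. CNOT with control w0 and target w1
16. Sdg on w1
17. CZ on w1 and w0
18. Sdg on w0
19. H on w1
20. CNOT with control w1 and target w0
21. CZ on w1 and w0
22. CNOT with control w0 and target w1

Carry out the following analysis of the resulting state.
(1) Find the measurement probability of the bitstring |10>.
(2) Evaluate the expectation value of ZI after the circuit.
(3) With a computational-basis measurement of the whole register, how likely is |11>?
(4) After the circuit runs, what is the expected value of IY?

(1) A full measurement returns |10> with probability 1/2.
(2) In the final state, ZI has expectation -1.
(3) Outcome |11> occurs with probability 1/2.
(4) The expectation value of IY is 1.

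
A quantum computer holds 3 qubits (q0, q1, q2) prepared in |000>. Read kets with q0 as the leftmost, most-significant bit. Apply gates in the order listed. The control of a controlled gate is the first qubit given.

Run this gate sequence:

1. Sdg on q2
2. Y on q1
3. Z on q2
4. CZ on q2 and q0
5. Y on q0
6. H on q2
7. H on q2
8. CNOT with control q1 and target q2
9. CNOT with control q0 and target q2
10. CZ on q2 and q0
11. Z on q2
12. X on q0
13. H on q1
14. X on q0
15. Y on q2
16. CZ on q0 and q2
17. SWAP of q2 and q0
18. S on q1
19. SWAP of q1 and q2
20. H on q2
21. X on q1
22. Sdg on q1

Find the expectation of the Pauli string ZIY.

The expectation value of ZIY is -1.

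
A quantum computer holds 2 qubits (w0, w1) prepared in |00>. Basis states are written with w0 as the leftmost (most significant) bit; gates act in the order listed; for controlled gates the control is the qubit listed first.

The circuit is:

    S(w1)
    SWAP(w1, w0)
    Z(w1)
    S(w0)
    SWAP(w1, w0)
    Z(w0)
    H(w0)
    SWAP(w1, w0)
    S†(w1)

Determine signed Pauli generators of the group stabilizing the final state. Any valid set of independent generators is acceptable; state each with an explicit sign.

The stabilizer group can be generated by -IY, +ZI, among other valid generating sets.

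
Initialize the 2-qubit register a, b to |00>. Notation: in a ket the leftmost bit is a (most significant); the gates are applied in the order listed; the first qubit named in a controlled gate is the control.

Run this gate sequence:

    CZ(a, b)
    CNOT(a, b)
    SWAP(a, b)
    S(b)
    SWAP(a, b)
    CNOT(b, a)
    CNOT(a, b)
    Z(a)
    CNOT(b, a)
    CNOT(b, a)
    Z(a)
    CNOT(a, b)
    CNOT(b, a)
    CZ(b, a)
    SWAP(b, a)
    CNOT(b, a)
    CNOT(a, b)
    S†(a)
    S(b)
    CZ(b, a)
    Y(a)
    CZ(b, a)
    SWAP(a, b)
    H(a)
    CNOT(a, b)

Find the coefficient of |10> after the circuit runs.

|10> carries amplitude sqrt(2)*I/2 in the final state.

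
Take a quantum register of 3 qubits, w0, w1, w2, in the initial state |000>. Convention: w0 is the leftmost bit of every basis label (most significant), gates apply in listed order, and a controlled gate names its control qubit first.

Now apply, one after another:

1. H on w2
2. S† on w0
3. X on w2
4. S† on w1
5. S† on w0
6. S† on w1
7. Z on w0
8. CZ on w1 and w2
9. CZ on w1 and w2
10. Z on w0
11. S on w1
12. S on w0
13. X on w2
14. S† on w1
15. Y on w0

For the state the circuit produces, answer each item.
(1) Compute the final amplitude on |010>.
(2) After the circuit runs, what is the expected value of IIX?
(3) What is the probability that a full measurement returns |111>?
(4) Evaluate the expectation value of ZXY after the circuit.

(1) |010> carries amplitude 0 in the final state. Key observation: steps 5-12 multiply out to the identity, so the circuit reduces to the remaining gates.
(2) In the final state, IIX has expectation 1.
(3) A full measurement returns |111> with probability 0.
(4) The observable ZXY averages to 0.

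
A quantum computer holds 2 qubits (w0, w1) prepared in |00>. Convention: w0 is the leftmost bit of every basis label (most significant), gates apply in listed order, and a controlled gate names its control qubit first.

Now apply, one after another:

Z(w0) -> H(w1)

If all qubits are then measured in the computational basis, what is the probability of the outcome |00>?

A full measurement returns |00> with probability 1/2.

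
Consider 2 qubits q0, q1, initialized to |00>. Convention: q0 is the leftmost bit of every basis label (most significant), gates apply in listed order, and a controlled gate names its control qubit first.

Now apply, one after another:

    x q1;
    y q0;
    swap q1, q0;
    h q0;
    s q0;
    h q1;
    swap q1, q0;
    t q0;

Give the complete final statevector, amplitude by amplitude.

After the circuit, the state carries amplitude I/2 on |00>, 1/2 on |01>, -exp(3*I*pi/4)/2 on |10>, -exp(I*pi/4)/2 on |11>.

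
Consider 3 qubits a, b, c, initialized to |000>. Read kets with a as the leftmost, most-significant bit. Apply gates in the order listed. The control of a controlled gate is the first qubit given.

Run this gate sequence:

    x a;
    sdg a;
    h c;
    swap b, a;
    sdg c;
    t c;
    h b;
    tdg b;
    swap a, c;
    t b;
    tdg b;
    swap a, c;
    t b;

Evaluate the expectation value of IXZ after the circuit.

The expectation value of IXZ is 0. Key observation: the block from step 8 through step 13 cancels to the identity and can be dropped.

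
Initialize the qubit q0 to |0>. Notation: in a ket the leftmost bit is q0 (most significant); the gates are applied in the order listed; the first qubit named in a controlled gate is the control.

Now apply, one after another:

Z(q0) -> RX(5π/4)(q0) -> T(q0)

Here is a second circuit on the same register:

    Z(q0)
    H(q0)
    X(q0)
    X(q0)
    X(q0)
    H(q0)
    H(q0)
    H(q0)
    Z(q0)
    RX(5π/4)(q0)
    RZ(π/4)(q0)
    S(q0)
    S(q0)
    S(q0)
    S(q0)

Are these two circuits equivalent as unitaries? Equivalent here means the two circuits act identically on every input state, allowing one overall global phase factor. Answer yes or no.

Yes, they are equivalent — the unitaries differ by at most a global phase.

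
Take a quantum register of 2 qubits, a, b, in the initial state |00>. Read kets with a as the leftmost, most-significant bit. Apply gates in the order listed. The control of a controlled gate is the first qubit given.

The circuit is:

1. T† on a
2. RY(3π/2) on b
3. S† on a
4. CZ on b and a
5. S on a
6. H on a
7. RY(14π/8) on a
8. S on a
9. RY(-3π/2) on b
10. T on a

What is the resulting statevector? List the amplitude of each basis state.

After the circuit, the state carries amplitude sqrt(2)*(-sqrt(sqrt(2) + 2) - sqrt(2 - sqrt(2)))/4 on |00>, 0 on |01>, sqrt(2)*(-sqrt(sqrt(2) + 2) + sqrt(2 - sqrt(2)))*exp(3*I*pi/4)/4 on |10>, 0 on |11>.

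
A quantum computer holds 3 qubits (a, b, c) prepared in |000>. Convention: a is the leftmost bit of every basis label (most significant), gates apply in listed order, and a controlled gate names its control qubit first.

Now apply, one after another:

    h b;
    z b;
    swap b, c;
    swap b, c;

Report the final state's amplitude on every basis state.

The resulting statevector has amplitude sqrt(2)/2 on |000>, -sqrt(2)/2 on |010>, and 0 on every other basis state. Key observation: steps 3-4 multiply out to the identity, so the circuit reduces to the remaining gates.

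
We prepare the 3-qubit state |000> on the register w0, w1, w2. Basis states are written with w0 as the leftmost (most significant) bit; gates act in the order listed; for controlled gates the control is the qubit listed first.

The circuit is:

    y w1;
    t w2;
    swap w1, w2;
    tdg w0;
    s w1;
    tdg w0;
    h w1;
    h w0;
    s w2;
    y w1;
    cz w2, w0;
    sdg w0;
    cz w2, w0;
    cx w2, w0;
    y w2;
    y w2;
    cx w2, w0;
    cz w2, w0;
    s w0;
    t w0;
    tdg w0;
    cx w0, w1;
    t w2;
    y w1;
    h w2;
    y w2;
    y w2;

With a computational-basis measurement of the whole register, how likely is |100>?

Outcome |100> occurs with probability 1/8. Key observation: steps 12-19 multiply out to the identity, so the circuit reduces to the remaining gates.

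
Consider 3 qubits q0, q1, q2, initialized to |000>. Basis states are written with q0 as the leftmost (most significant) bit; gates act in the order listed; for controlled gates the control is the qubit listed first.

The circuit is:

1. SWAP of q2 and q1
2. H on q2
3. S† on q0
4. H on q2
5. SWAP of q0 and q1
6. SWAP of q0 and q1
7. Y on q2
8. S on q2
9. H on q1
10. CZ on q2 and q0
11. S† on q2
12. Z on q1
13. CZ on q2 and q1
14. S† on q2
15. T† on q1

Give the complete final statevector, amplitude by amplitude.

The resulting statevector has amplitude sqrt(2)/2 on |001>, -sqrt(2)*exp(3*I*pi/4)/2 on |011>, and 0 on every other basis state.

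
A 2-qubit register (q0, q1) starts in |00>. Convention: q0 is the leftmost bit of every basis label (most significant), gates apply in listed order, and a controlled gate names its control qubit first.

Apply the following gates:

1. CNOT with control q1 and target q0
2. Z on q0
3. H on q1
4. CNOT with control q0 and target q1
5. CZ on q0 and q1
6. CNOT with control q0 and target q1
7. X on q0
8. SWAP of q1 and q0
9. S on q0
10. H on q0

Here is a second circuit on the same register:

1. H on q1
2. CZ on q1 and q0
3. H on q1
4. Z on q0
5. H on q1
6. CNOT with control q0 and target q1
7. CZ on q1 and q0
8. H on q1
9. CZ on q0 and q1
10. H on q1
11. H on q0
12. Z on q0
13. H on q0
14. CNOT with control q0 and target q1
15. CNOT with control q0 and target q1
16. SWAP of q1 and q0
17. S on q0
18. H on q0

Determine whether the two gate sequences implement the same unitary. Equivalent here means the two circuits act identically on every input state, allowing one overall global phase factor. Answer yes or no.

No, they are not equivalent — no single phase factor reconciles the two unitaries.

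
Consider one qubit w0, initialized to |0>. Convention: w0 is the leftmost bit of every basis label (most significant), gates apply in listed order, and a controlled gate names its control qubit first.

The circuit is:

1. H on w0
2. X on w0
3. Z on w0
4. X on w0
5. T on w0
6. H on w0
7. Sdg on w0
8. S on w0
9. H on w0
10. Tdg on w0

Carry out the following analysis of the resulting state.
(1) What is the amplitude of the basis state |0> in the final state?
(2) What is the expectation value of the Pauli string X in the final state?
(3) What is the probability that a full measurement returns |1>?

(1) The amplitude on |0> is -sqrt(2)/2. Key observation: gates 5-10 undo each other exactly, leaving only the rest of the circuit to track.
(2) In the final state, X has expectation -1.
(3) Outcome |1> occurs with probability 1/2.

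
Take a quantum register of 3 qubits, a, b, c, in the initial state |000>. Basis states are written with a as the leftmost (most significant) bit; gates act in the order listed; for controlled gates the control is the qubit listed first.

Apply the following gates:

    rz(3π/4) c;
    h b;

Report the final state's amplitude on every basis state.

The final amplitudes are -sqrt(2)*exp(5*I*pi/8)/2 on |000>, -sqrt(2)*exp(5*I*pi/8)/2 on |010>, and 0 on every other basis state.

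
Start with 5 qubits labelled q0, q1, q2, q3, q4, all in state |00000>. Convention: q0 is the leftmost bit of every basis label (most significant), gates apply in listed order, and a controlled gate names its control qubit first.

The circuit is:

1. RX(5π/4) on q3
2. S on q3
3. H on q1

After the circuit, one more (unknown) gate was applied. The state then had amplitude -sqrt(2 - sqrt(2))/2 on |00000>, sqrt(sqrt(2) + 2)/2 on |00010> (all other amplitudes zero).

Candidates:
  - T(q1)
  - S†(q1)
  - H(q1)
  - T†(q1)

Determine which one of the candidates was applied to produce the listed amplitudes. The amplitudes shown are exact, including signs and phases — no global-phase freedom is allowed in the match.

It was H(q1) that produced the state shown.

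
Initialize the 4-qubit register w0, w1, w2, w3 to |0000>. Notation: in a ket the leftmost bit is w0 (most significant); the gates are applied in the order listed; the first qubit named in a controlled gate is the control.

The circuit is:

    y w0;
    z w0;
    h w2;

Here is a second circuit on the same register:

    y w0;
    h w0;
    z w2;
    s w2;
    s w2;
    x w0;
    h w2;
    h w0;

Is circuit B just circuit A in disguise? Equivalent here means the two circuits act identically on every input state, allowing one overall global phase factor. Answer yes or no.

Yes, they are equivalent — the unitaries differ by at most a global phase.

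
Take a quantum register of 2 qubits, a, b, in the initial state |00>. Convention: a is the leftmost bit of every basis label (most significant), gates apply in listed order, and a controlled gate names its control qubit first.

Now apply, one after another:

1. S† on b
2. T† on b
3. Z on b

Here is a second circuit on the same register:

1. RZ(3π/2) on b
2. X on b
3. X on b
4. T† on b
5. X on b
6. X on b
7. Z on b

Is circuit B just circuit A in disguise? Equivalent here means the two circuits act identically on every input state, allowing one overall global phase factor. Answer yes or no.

Yes — the two circuits implement the same unitary up to a global phase.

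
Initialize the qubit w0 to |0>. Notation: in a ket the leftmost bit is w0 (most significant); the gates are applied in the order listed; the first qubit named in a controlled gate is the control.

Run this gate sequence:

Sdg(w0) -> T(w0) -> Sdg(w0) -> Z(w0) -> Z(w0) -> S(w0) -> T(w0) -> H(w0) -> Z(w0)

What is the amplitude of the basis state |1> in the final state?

The final state's coefficient on |1> equals -sqrt(2)/2.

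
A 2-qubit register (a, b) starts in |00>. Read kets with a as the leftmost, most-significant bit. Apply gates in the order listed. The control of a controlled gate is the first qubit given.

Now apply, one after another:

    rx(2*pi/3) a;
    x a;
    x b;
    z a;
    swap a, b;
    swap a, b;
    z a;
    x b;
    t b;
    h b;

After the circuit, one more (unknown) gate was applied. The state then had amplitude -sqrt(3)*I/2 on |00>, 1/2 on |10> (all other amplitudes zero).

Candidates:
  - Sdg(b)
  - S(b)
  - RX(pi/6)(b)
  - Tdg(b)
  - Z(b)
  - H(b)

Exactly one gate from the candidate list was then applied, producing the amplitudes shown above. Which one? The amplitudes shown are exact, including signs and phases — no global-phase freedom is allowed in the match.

The applied gate was H(b).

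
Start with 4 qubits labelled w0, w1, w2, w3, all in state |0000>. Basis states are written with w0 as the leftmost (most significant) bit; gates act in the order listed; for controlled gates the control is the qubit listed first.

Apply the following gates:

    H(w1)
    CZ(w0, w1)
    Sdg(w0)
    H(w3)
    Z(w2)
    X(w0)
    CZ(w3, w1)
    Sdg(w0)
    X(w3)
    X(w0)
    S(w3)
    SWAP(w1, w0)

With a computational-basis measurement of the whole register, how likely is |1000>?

A full measurement returns |1000> with probability 1/4.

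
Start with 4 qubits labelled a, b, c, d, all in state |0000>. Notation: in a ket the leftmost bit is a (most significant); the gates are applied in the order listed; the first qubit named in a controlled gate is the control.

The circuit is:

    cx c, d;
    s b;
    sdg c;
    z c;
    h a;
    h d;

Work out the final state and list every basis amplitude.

After the circuit, the state carries amplitude 1/2 on |0000>, 1/2 on |0001>, 1/2 on |1000>, 1/2 on |1001>, and 0 on every other basis state.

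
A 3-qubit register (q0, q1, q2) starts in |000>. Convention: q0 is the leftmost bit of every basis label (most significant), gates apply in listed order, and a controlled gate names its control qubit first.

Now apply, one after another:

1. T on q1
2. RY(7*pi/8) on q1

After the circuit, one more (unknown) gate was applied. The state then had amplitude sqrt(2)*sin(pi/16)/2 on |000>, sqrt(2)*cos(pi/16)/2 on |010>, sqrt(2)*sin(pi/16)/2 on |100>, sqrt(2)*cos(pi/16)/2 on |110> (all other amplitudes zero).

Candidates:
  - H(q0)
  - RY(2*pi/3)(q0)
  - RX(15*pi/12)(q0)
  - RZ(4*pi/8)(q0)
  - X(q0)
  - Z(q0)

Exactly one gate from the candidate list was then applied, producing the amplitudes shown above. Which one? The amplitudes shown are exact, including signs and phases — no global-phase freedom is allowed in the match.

It was H(q0) that produced the state shown.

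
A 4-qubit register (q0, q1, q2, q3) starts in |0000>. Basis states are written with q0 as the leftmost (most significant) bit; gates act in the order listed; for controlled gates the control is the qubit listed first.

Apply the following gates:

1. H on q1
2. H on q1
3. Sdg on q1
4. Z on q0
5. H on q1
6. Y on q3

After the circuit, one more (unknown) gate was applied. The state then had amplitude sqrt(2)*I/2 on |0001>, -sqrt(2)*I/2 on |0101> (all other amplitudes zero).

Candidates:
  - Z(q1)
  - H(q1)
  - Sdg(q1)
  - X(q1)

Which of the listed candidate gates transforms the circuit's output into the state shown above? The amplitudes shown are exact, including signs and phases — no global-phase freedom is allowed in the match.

It was Z(q1) that produced the state shown. Key observation: the block from step 1 through step 2 cancels to the identity and can be dropped.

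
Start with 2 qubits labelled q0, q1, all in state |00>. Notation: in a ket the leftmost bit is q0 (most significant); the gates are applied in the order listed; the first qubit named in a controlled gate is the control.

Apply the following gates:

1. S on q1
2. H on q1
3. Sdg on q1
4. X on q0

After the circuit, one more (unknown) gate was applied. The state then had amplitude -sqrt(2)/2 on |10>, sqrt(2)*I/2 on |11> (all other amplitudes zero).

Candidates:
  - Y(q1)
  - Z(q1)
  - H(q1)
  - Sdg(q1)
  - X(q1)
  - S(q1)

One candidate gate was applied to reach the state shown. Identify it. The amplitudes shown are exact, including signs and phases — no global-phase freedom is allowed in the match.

It was Y(q1) that produced the state shown.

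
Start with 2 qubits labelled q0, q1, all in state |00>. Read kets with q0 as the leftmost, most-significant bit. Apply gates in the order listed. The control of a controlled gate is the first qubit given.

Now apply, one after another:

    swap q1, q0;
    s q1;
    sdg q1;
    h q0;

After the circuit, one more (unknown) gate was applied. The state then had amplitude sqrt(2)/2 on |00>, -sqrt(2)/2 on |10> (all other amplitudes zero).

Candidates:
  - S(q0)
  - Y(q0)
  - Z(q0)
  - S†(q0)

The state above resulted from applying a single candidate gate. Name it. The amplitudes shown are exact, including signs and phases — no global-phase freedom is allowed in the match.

It was Z(q0) that produced the state shown. Key observation: steps 2-3 multiply out to the identity, so the circuit reduces to the remaining gates.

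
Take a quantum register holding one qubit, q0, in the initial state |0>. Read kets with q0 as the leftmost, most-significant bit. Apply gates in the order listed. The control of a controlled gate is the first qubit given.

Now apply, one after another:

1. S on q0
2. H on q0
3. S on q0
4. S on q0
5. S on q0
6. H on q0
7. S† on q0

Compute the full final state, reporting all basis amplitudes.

After the circuit, the state carries amplitude 1/2 - I/2 on |0>, 1/2 - I/2 on |1>.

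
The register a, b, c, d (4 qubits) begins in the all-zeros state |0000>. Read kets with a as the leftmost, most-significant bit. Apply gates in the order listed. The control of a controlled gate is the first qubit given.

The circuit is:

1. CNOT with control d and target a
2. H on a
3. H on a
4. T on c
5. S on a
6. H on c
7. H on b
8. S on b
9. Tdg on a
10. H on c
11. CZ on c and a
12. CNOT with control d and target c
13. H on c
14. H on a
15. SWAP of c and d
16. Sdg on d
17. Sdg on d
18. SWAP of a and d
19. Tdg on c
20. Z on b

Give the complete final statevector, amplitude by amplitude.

The final amplitudes are sqrt(2)/4 on |0000>, sqrt(2)/4 on |0001>, 0 on |0010>, 0 on |0011>, -sqrt(2)*I/4 on |0100>, -sqrt(2)*I/4 on |0101>, 0 on |0110>, 0 on |0111>, -sqrt(2)/4 on |1000>, -sqrt(2)/4 on |1001>, 0 on |1010>, 0 on |1011>, sqrt(2)*I/4 on |1100>, sqrt(2)*I/4 on |1101>, 0 on |1110>, 0 on |1111>.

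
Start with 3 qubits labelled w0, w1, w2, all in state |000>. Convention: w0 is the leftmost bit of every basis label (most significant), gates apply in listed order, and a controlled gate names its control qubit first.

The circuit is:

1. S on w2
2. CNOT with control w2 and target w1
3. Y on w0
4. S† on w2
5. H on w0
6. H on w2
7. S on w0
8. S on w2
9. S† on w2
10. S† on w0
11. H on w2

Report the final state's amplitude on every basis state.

After the circuit, the state carries amplitude sqrt(2)*I/2 on |000>, -sqrt(2)*I/2 on |100>, and 0 on every other basis state. Key observation: the block from step 6 through step 11 cancels to the identity and can be dropped.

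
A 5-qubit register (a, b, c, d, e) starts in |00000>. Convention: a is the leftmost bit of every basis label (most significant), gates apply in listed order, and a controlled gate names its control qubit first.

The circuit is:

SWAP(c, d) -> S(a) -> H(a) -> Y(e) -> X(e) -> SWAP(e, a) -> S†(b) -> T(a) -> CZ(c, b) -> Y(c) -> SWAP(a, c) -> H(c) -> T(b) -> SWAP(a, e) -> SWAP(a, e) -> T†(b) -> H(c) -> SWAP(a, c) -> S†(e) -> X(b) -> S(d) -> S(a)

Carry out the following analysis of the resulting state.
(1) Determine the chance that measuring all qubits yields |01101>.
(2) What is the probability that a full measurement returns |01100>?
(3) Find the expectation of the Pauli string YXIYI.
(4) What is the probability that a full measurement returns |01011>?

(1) The probability of measuring |01101> is 1/2. Key observation: steps 11-18 multiply out to the identity, so the circuit reduces to the remaining gates.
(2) Outcome |01100> occurs with probability 1/2.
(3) The observable YXIYI averages to 0.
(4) The probability of measuring |01011> is 0.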